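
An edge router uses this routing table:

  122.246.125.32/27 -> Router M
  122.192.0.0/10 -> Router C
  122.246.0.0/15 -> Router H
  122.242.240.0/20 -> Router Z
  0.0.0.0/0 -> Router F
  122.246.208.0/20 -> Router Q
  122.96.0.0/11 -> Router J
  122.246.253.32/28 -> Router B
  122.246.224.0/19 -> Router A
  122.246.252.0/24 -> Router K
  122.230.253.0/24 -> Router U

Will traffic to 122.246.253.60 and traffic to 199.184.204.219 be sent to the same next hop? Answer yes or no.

122.246.253.60: longest match 122.246.224.0/19 -> Router A
199.184.204.219: longest match 0.0.0.0/0 -> Router F

no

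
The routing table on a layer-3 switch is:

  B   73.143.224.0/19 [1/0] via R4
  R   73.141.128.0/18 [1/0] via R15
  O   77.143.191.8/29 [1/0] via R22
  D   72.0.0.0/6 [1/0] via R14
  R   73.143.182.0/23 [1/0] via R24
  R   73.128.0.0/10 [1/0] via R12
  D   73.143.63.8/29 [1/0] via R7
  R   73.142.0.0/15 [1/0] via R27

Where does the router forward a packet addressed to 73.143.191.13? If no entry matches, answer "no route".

Routes whose prefix contains 73.143.191.13:
  72.0.0.0/6 (72.0.0.0 - 75.255.255.255) -> R14
  73.128.0.0/10 (73.128.0.0 - 73.191.255.255) -> R12
  73.142.0.0/15 (73.142.0.0 - 73.143.255.255) -> R27
More-specific entries that do NOT match:
  77.143.191.8/29 (77.143.191.8 - 77.143.191.15) does not contain 73.143.191.13
  73.143.63.8/29 (73.143.63.8 - 73.143.63.15) does not contain 73.143.191.13
  73.143.182.0/23 (73.143.182.0 - 73.143.183.255) does not contain 73.143.191.13
  73.143.224.0/19 (73.143.224.0 - 73.143.255.255) does not contain 73.143.191.13
  73.141.128.0/18 (73.141.128.0 - 73.141.191.255) does not contain 73.143.191.13
Longest matching prefix is /15 -> next hop R27.

R27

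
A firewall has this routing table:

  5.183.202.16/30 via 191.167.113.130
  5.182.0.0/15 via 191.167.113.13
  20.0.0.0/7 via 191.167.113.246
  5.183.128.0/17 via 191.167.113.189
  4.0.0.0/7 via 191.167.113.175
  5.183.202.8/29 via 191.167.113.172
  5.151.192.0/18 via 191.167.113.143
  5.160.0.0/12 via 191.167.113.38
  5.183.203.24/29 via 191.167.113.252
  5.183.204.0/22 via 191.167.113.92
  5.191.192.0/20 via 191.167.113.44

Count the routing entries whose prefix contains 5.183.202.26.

3

Prefixes containing 5.183.202.26:
  4.0.0.0/7 (4.0.0.0 - 5.255.255.255)
  5.182.0.0/15 (5.182.0.0 - 5.183.255.255)
  5.183.128.0/17 (5.183.128.0 - 5.183.255.255)
Total matching entries: 3.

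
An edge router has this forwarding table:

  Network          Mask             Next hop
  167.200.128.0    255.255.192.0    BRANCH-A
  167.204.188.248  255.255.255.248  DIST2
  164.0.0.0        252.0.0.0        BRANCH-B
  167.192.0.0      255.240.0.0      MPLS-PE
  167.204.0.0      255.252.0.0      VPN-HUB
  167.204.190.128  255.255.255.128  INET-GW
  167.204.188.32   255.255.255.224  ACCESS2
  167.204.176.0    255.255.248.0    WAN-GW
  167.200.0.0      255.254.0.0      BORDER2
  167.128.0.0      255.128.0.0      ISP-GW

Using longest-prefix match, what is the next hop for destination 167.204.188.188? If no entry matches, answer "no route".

Routes whose prefix contains 167.204.188.188:
  164.0.0.0/6 (164.0.0.0 - 167.255.255.255) -> BRANCH-B
  167.128.0.0/9 (167.128.0.0 - 167.255.255.255) -> ISP-GW
  167.192.0.0/12 (167.192.0.0 - 167.207.255.255) -> MPLS-PE
  167.204.0.0/14 (167.204.0.0 - 167.207.255.255) -> VPN-HUB
More-specific entries that do NOT match:
  167.204.188.248/29 (167.204.188.248 - 167.204.188.255) does not contain 167.204.188.188
  167.204.188.32/27 (167.204.188.32 - 167.204.188.63) does not contain 167.204.188.188
  167.204.190.128/25 (167.204.190.128 - 167.204.190.255) does not contain 167.204.188.188
  167.204.176.0/21 (167.204.176.0 - 167.204.183.255) does not contain 167.204.188.188
  167.200.128.0/18 (167.200.128.0 - 167.200.191.255) does not contain 167.204.188.188
  167.200.0.0/15 (167.200.0.0 - 167.201.255.255) does not contain 167.204.188.188
Longest matching prefix is /14 -> next hop VPN-HUB.

VPN-HUB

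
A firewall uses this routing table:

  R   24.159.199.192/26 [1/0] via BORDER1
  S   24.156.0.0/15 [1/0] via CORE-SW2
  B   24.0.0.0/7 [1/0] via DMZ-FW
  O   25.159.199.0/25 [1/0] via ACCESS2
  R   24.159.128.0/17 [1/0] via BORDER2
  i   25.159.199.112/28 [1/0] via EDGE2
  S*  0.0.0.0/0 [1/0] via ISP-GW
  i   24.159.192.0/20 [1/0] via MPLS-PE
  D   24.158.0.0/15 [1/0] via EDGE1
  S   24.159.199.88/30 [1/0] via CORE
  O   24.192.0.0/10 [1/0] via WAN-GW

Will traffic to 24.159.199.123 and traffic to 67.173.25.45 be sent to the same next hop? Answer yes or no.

no

24.159.199.123: longest match 24.159.192.0/20 -> MPLS-PE
67.173.25.45: longest match 0.0.0.0/0 -> ISP-GW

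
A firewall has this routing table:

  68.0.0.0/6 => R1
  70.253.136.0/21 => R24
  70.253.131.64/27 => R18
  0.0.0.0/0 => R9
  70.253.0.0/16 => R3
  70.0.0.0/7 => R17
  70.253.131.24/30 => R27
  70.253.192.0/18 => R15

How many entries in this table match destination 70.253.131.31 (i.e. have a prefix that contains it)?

4

Prefixes containing 70.253.131.31:
  0.0.0.0/0 (default, matches everything)
  68.0.0.0/6 (68.0.0.0 - 71.255.255.255)
  70.0.0.0/7 (70.0.0.0 - 71.255.255.255)
  70.253.0.0/16 (70.253.0.0 - 70.253.255.255)
Total matching entries: 4.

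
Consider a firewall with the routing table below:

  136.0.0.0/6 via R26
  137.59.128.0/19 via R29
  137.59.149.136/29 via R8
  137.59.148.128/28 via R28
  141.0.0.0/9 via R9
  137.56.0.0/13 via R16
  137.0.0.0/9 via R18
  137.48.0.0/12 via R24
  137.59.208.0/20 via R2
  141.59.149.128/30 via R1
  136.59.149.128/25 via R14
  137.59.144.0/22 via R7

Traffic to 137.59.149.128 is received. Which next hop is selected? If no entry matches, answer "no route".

R29

Routes whose prefix contains 137.59.149.128:
  136.0.0.0/6 (136.0.0.0 - 139.255.255.255) -> R26
  137.0.0.0/9 (137.0.0.0 - 137.127.255.255) -> R18
  137.48.0.0/12 (137.48.0.0 - 137.63.255.255) -> R24
  137.56.0.0/13 (137.56.0.0 - 137.63.255.255) -> R16
  137.59.128.0/19 (137.59.128.0 - 137.59.159.255) -> R29
More-specific entries that do NOT match:
  141.59.149.128/30 (141.59.149.128 - 141.59.149.131) does not contain 137.59.149.128
  137.59.149.136/29 (137.59.149.136 - 137.59.149.143) does not contain 137.59.149.128
  137.59.148.128/28 (137.59.148.128 - 137.59.148.143) does not contain 137.59.149.128
  136.59.149.128/25 (136.59.149.128 - 136.59.149.255) does not contain 137.59.149.128
  137.59.144.0/22 (137.59.144.0 - 137.59.147.255) does not contain 137.59.149.128
  137.59.208.0/20 (137.59.208.0 - 137.59.223.255) does not contain 137.59.149.128
Longest matching prefix is /19 -> next hop R29.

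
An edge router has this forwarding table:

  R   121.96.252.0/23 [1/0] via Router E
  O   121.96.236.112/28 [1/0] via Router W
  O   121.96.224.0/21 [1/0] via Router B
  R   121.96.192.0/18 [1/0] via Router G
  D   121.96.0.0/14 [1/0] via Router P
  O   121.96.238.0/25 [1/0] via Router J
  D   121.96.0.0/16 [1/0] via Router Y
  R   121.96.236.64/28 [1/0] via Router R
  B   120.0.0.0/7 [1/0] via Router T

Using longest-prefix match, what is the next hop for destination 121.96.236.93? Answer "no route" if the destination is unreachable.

Routes whose prefix contains 121.96.236.93:
  120.0.0.0/7 (120.0.0.0 - 121.255.255.255) -> Router T
  121.96.0.0/14 (121.96.0.0 - 121.99.255.255) -> Router P
  121.96.0.0/16 (121.96.0.0 - 121.96.255.255) -> Router Y
  121.96.192.0/18 (121.96.192.0 - 121.96.255.255) -> Router G
More-specific entries that do NOT match:
  121.96.236.112/28 (121.96.236.112 - 121.96.236.127) does not contain 121.96.236.93
  121.96.236.64/28 (121.96.236.64 - 121.96.236.79) does not contain 121.96.236.93
  121.96.238.0/25 (121.96.238.0 - 121.96.238.127) does not contain 121.96.236.93
  121.96.252.0/23 (121.96.252.0 - 121.96.253.255) does not contain 121.96.236.93
  121.96.224.0/21 (121.96.224.0 - 121.96.231.255) does not contain 121.96.236.93
Longest matching prefix is /18 -> next hop Router G.

Router G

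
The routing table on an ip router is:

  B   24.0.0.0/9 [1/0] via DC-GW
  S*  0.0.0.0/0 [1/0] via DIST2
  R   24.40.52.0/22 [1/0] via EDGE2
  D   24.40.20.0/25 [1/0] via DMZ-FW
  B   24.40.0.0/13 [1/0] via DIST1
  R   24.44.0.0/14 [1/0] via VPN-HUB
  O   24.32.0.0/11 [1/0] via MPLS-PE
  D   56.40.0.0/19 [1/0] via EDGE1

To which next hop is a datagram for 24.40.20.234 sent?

DIST1

Routes whose prefix contains 24.40.20.234:
  0.0.0.0/0 (default, matches everything) -> DIST2
  24.0.0.0/9 (24.0.0.0 - 24.127.255.255) -> DC-GW
  24.32.0.0/11 (24.32.0.0 - 24.63.255.255) -> MPLS-PE
  24.40.0.0/13 (24.40.0.0 - 24.47.255.255) -> DIST1
More-specific entries that do NOT match:
  24.40.20.0/25 (24.40.20.0 - 24.40.20.127) does not contain 24.40.20.234
  24.40.52.0/22 (24.40.52.0 - 24.40.55.255) does not contain 24.40.20.234
  56.40.0.0/19 (56.40.0.0 - 56.40.31.255) does not contain 24.40.20.234
  24.44.0.0/14 (24.44.0.0 - 24.47.255.255) does not contain 24.40.20.234
Longest matching prefix is /13 -> next hop DIST1.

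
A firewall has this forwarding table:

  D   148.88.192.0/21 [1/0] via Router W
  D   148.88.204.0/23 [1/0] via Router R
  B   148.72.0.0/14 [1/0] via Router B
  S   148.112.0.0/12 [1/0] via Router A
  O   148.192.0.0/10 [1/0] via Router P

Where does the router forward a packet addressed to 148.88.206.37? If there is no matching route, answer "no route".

no route

No entry's prefix contains 148.88.206.37; there is no default route.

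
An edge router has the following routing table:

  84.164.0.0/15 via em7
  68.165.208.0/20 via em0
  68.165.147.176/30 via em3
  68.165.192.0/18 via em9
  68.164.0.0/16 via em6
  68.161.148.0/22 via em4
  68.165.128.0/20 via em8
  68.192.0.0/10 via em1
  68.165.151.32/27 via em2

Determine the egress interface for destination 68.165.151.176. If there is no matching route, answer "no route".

No entry's prefix contains 68.165.151.176; there is no default route.

no route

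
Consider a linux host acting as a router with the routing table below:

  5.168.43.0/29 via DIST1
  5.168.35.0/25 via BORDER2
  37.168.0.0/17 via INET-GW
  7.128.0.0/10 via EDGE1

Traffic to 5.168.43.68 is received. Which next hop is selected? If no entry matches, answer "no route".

no route

No entry's prefix contains 5.168.43.68; there is no default route.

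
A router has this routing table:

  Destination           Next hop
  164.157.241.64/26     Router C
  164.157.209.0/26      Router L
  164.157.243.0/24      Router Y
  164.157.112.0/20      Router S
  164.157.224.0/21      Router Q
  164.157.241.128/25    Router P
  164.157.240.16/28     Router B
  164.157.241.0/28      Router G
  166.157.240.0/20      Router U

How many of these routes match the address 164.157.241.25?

0

No listed prefix contains 164.157.241.25.
Total matching entries: 0.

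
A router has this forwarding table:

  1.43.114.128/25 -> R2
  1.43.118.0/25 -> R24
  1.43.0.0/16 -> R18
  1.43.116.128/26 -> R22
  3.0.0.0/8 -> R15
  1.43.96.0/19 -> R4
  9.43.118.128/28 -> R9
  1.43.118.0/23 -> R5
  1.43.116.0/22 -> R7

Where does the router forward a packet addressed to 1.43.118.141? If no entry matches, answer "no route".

R5

Routes whose prefix contains 1.43.118.141:
  1.43.0.0/16 (1.43.0.0 - 1.43.255.255) -> R18
  1.43.96.0/19 (1.43.96.0 - 1.43.127.255) -> R4
  1.43.116.0/22 (1.43.116.0 - 1.43.119.255) -> R7
  1.43.118.0/23 (1.43.118.0 - 1.43.119.255) -> R5
More-specific entries that do NOT match:
  9.43.118.128/28 (9.43.118.128 - 9.43.118.143) does not contain 1.43.118.141
  1.43.116.128/26 (1.43.116.128 - 1.43.116.191) does not contain 1.43.118.141
  1.43.114.128/25 (1.43.114.128 - 1.43.114.255) does not contain 1.43.118.141
  1.43.118.0/25 (1.43.118.0 - 1.43.118.127) does not contain 1.43.118.141
Longest matching prefix is /23 -> next hop R5.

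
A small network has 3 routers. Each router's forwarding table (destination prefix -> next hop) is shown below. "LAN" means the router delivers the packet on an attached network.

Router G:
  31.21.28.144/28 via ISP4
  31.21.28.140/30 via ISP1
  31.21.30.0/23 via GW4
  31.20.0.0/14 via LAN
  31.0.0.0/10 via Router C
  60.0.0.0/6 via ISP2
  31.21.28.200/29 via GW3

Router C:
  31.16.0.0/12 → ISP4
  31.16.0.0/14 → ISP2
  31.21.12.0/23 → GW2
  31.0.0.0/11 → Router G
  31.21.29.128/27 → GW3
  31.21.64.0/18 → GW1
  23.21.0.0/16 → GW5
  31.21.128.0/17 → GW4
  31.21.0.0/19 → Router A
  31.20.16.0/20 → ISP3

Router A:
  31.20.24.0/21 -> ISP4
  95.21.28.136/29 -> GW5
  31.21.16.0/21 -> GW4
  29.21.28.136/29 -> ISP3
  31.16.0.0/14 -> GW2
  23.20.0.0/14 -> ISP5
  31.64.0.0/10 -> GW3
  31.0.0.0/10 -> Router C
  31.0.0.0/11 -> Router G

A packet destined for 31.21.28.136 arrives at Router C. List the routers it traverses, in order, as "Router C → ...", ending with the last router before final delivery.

At Router C: longest match for 31.21.28.136 is 31.21.0.0/19 -> Router A
At Router A: longest match for 31.21.28.136 is 31.0.0.0/11 -> Router G
At Router G: longest match for 31.21.28.136 is 31.20.0.0/14 -> LAN

Router C → Router A → Router G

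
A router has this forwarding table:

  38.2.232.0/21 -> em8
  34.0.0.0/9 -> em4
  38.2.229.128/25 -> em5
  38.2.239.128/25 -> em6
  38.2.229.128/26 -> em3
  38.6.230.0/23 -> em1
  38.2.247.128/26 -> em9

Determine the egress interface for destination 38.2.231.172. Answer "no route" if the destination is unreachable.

no route

No entry's prefix contains 38.2.231.172; there is no default route.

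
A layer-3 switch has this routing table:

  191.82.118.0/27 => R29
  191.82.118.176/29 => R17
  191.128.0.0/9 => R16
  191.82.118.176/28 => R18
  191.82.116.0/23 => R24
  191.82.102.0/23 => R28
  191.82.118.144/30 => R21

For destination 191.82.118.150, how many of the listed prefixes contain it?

0

No listed prefix contains 191.82.118.150.
Total matching entries: 0.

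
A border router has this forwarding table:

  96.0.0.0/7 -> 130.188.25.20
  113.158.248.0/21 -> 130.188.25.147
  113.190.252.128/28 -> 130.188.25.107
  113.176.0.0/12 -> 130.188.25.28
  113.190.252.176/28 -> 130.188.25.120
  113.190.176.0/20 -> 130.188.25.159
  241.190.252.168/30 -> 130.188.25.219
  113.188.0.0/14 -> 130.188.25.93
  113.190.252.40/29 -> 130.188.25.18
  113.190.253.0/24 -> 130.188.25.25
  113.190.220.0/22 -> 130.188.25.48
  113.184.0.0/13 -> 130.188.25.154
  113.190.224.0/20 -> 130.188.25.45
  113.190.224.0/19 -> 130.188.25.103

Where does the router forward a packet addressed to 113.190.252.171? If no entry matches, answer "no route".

130.188.25.103

Routes whose prefix contains 113.190.252.171:
  113.176.0.0/12 (113.176.0.0 - 113.191.255.255) -> 130.188.25.28
  113.184.0.0/13 (113.184.0.0 - 113.191.255.255) -> 130.188.25.154
  113.188.0.0/14 (113.188.0.0 - 113.191.255.255) -> 130.188.25.93
  113.190.224.0/19 (113.190.224.0 - 113.190.255.255) -> 130.188.25.103
More-specific entries that do NOT match:
  241.190.252.168/30 (241.190.252.168 - 241.190.252.171) does not contain 113.190.252.171
  113.190.252.40/29 (113.190.252.40 - 113.190.252.47) does not contain 113.190.252.171
  113.190.252.128/28 (113.190.252.128 - 113.190.252.143) does not contain 113.190.252.171
  113.190.252.176/28 (113.190.252.176 - 113.190.252.191) does not contain 113.190.252.171
  113.190.253.0/24 (113.190.253.0 - 113.190.253.255) does not contain 113.190.252.171
  113.190.220.0/22 (113.190.220.0 - 113.190.223.255) does not contain 113.190.252.171
  113.158.248.0/21 (113.158.248.0 - 113.158.255.255) does not contain 113.190.252.171
  113.190.176.0/20 (113.190.176.0 - 113.190.191.255) does not contain 113.190.252.171
  113.190.224.0/20 (113.190.224.0 - 113.190.239.255) does not contain 113.190.252.171
Longest matching prefix is /19 -> next hop 130.188.25.103.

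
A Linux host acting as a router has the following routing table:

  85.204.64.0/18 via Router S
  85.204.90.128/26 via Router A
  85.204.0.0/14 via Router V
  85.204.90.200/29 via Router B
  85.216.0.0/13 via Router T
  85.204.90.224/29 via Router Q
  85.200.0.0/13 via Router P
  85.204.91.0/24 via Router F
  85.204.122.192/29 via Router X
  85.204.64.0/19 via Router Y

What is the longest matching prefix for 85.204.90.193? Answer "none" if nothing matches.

85.204.64.0/19

Entries matching 85.204.90.193:
  85.200.0.0/13 (85.200.0.0 - 85.207.255.255)
  85.204.0.0/14 (85.204.0.0 - 85.207.255.255)
  85.204.64.0/18 (85.204.64.0 - 85.204.127.255)
  85.204.64.0/19 (85.204.64.0 - 85.204.95.255)
Most specific is 85.204.64.0/19.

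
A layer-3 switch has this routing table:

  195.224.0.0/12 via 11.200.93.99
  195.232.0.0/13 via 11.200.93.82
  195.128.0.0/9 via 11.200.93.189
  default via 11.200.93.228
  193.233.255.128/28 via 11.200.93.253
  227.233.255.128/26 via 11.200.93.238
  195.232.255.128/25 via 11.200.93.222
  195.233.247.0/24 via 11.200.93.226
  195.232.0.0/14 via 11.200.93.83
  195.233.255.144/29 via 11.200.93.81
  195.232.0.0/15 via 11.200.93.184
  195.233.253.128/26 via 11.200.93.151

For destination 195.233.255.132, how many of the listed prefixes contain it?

Prefixes containing 195.233.255.132:
  0.0.0.0/0 (default, matches everything)
  195.128.0.0/9 (195.128.0.0 - 195.255.255.255)
  195.224.0.0/12 (195.224.0.0 - 195.239.255.255)
  195.232.0.0/13 (195.232.0.0 - 195.239.255.255)
  195.232.0.0/14 (195.232.0.0 - 195.235.255.255)
  195.232.0.0/15 (195.232.0.0 - 195.233.255.255)
Total matching entries: 6.

6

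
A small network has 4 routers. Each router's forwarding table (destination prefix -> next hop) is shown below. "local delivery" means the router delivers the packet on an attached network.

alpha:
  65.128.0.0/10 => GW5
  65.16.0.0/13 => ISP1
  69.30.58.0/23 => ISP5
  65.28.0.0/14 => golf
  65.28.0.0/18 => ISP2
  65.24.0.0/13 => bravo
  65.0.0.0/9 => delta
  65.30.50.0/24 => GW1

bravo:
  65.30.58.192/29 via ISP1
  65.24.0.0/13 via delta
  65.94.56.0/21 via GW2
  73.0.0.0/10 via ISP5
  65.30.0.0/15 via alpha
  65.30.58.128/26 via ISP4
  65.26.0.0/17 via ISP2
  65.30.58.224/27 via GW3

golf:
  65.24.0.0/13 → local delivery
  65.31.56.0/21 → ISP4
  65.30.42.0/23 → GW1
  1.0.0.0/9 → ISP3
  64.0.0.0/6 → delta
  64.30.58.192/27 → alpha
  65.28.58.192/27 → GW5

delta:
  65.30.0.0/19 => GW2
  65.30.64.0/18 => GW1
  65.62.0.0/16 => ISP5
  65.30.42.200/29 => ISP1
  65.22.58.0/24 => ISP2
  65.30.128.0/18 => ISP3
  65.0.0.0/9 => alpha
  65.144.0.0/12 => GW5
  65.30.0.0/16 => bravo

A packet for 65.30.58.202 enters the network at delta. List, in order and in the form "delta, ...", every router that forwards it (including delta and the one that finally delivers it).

At delta: longest match for 65.30.58.202 is 65.30.0.0/16 -> bravo
At bravo: longest match for 65.30.58.202 is 65.30.0.0/15 -> alpha
At alpha: longest match for 65.30.58.202 is 65.28.0.0/14 -> golf
At golf: longest match for 65.30.58.202 is 65.24.0.0/13 -> local delivery

delta, bravo, alpha, golf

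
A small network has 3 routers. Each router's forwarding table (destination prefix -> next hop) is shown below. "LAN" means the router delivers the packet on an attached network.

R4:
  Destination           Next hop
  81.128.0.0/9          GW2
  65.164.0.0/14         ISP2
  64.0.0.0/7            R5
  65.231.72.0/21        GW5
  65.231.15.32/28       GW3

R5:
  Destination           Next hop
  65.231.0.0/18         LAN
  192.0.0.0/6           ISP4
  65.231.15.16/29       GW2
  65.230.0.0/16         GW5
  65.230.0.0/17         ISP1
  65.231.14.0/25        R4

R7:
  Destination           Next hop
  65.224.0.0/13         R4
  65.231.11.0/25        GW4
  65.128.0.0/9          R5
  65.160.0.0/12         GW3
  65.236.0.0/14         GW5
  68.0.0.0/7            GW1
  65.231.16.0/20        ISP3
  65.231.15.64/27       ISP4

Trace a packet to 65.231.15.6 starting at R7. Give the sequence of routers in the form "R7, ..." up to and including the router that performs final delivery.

R7, R4, R5

At R7: longest match for 65.231.15.6 is 65.224.0.0/13 -> R4
At R4: longest match for 65.231.15.6 is 64.0.0.0/7 -> R5
At R5: longest match for 65.231.15.6 is 65.231.0.0/18 -> LAN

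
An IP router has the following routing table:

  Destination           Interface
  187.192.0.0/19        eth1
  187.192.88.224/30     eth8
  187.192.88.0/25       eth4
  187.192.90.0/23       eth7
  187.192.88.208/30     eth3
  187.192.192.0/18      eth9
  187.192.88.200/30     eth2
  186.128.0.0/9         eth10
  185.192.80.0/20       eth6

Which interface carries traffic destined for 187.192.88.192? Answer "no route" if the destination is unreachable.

No entry's prefix contains 187.192.88.192; there is no default route.

no route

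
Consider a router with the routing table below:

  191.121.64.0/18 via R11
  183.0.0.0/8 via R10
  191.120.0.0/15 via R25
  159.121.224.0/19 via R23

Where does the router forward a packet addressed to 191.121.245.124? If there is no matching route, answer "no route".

R25

Routes whose prefix contains 191.121.245.124:
  191.120.0.0/15 (191.120.0.0 - 191.121.255.255) -> R25
More-specific entries that do NOT match:
  159.121.224.0/19 (159.121.224.0 - 159.121.255.255) does not contain 191.121.245.124
  191.121.64.0/18 (191.121.64.0 - 191.121.127.255) does not contain 191.121.245.124
Longest matching prefix is /15 -> next hop R25.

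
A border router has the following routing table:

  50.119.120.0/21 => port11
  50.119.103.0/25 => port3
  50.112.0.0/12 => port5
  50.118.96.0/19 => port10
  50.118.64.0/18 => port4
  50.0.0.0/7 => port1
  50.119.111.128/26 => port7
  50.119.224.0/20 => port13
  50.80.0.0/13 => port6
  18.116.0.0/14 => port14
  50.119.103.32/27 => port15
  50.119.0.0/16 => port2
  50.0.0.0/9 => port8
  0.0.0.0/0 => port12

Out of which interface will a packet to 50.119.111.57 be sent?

port2

Routes whose prefix contains 50.119.111.57:
  0.0.0.0/0 (default, matches everything) -> port12
  50.0.0.0/7 (50.0.0.0 - 51.255.255.255) -> port1
  50.0.0.0/9 (50.0.0.0 - 50.127.255.255) -> port8
  50.112.0.0/12 (50.112.0.0 - 50.127.255.255) -> port5
  50.119.0.0/16 (50.119.0.0 - 50.119.255.255) -> port2
More-specific entries that do NOT match:
  50.119.103.32/27 (50.119.103.32 - 50.119.103.63) does not contain 50.119.111.57
  50.119.111.128/26 (50.119.111.128 - 50.119.111.191) does not contain 50.119.111.57
  50.119.103.0/25 (50.119.103.0 - 50.119.103.127) does not contain 50.119.111.57
  50.119.120.0/21 (50.119.120.0 - 50.119.127.255) does not contain 50.119.111.57
  50.119.224.0/20 (50.119.224.0 - 50.119.239.255) does not contain 50.119.111.57
  50.118.96.0/19 (50.118.96.0 - 50.118.127.255) does not contain 50.119.111.57
  50.118.64.0/18 (50.118.64.0 - 50.118.127.255) does not contain 50.119.111.57
Longest matching prefix is /16 -> interface port2.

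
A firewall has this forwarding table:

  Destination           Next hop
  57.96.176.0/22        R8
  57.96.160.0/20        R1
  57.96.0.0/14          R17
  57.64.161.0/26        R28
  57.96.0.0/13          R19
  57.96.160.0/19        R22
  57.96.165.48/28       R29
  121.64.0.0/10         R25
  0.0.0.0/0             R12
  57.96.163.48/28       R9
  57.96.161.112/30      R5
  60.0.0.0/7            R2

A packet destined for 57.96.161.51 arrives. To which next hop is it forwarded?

Routes whose prefix contains 57.96.161.51:
  0.0.0.0/0 (default, matches everything) -> R12
  57.96.0.0/13 (57.96.0.0 - 57.103.255.255) -> R19
  57.96.0.0/14 (57.96.0.0 - 57.99.255.255) -> R17
  57.96.160.0/19 (57.96.160.0 - 57.96.191.255) -> R22
  57.96.160.0/20 (57.96.160.0 - 57.96.175.255) -> R1
More-specific entries that do NOT match:
  57.96.161.112/30 (57.96.161.112 - 57.96.161.115) does not contain 57.96.161.51
  57.96.165.48/28 (57.96.165.48 - 57.96.165.63) does not contain 57.96.161.51
  57.96.163.48/28 (57.96.163.48 - 57.96.163.63) does not contain 57.96.161.51
  57.64.161.0/26 (57.64.161.0 - 57.64.161.63) does not contain 57.96.161.51
  57.96.176.0/22 (57.96.176.0 - 57.96.179.255) does not contain 57.96.161.51
Longest matching prefix is /20 -> next hop R1.

R1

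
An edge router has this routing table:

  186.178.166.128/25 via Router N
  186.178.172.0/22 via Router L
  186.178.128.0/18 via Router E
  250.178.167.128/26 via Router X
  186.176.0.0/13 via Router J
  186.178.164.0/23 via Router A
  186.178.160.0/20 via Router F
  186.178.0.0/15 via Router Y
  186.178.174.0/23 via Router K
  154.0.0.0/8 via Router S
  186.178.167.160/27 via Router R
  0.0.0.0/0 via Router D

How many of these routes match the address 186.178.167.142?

5

Prefixes containing 186.178.167.142:
  0.0.0.0/0 (default, matches everything)
  186.176.0.0/13 (186.176.0.0 - 186.183.255.255)
  186.178.0.0/15 (186.178.0.0 - 186.179.255.255)
  186.178.128.0/18 (186.178.128.0 - 186.178.191.255)
  186.178.160.0/20 (186.178.160.0 - 186.178.175.255)
Total matching entries: 5.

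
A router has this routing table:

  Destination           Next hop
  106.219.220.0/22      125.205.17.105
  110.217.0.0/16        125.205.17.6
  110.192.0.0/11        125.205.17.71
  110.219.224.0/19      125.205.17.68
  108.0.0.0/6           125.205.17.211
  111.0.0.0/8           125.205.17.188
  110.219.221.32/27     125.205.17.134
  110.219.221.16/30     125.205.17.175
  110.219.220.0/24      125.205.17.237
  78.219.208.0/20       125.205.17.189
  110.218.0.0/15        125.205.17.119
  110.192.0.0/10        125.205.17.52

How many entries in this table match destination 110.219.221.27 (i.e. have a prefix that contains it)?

4

Prefixes containing 110.219.221.27:
  108.0.0.0/6 (108.0.0.0 - 111.255.255.255)
  110.192.0.0/10 (110.192.0.0 - 110.255.255.255)
  110.192.0.0/11 (110.192.0.0 - 110.223.255.255)
  110.218.0.0/15 (110.218.0.0 - 110.219.255.255)
Total matching entries: 4.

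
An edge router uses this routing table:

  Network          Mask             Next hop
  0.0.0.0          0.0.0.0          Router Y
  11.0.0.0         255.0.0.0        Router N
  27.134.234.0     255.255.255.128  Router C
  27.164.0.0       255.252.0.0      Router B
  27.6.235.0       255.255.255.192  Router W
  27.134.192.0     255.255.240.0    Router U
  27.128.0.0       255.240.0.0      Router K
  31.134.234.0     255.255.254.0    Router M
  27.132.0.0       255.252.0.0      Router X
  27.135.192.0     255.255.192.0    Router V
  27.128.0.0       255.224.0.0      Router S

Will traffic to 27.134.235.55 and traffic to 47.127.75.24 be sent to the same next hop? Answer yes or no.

27.134.235.55: longest match 27.132.0.0/14 -> Router X
47.127.75.24: longest match 0.0.0.0/0 -> Router Y

no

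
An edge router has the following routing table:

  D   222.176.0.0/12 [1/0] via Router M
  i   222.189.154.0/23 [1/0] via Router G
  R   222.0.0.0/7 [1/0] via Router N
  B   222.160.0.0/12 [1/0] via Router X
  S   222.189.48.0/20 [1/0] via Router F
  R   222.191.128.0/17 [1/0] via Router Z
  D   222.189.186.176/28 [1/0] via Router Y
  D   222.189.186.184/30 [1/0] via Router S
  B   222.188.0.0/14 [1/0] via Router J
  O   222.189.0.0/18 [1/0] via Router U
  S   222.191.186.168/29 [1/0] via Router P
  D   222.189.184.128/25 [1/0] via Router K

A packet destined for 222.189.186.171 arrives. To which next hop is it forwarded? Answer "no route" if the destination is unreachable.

Routes whose prefix contains 222.189.186.171:
  222.0.0.0/7 (222.0.0.0 - 223.255.255.255) -> Router N
  222.176.0.0/12 (222.176.0.0 - 222.191.255.255) -> Router M
  222.188.0.0/14 (222.188.0.0 - 222.191.255.255) -> Router J
More-specific entries that do NOT match:
  222.189.186.184/30 (222.189.186.184 - 222.189.186.187) does not contain 222.189.186.171
  222.191.186.168/29 (222.191.186.168 - 222.191.186.175) does not contain 222.189.186.171
  222.189.186.176/28 (222.189.186.176 - 222.189.186.191) does not contain 222.189.186.171
  222.189.184.128/25 (222.189.184.128 - 222.189.184.255) does not contain 222.189.186.171
  222.189.154.0/23 (222.189.154.0 - 222.189.155.255) does not contain 222.189.186.171
  222.189.48.0/20 (222.189.48.0 - 222.189.63.255) does not contain 222.189.186.171
  222.189.0.0/18 (222.189.0.0 - 222.189.63.255) does not contain 222.189.186.171
  222.191.128.0/17 (222.191.128.0 - 222.191.255.255) does not contain 222.189.186.171
Longest matching prefix is /14 -> next hop Router J.

Router J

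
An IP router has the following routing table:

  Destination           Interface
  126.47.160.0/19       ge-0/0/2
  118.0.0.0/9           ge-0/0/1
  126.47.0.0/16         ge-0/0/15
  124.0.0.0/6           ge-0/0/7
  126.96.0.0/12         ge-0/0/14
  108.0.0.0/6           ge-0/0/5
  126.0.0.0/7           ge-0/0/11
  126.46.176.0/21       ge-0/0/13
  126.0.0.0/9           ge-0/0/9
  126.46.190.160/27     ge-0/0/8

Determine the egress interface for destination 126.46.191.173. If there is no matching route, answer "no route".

ge-0/0/9

Routes whose prefix contains 126.46.191.173:
  124.0.0.0/6 (124.0.0.0 - 127.255.255.255) -> ge-0/0/7
  126.0.0.0/7 (126.0.0.0 - 127.255.255.255) -> ge-0/0/11
  126.0.0.0/9 (126.0.0.0 - 126.127.255.255) -> ge-0/0/9
More-specific entries that do NOT match:
  126.46.190.160/27 (126.46.190.160 - 126.46.190.191) does not contain 126.46.191.173
  126.46.176.0/21 (126.46.176.0 - 126.46.183.255) does not contain 126.46.191.173
  126.47.160.0/19 (126.47.160.0 - 126.47.191.255) does not contain 126.46.191.173
  126.47.0.0/16 (126.47.0.0 - 126.47.255.255) does not contain 126.46.191.173
  126.96.0.0/12 (126.96.0.0 - 126.111.255.255) does not contain 126.46.191.173
Longest matching prefix is /9 -> interface ge-0/0/9.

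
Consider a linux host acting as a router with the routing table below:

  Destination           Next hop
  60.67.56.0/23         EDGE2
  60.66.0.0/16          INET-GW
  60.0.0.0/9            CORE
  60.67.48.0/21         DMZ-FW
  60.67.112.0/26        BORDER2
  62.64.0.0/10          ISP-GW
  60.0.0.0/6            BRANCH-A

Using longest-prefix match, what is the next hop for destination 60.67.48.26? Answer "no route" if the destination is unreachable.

DMZ-FW

Routes whose prefix contains 60.67.48.26:
  60.0.0.0/6 (60.0.0.0 - 63.255.255.255) -> BRANCH-A
  60.0.0.0/9 (60.0.0.0 - 60.127.255.255) -> CORE
  60.67.48.0/21 (60.67.48.0 - 60.67.55.255) -> DMZ-FW
More-specific entries that do NOT match:
  60.67.112.0/26 (60.67.112.0 - 60.67.112.63) does not contain 60.67.48.26
  60.67.56.0/23 (60.67.56.0 - 60.67.57.255) does not contain 60.67.48.26
Longest matching prefix is /21 -> next hop DMZ-FW.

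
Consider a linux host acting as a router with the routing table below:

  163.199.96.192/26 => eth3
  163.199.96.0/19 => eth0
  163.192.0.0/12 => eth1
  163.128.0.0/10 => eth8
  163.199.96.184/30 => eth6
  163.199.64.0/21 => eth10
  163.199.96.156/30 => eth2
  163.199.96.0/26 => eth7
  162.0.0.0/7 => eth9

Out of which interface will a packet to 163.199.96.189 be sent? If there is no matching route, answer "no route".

eth0

Routes whose prefix contains 163.199.96.189:
  162.0.0.0/7 (162.0.0.0 - 163.255.255.255) -> eth9
  163.192.0.0/12 (163.192.0.0 - 163.207.255.255) -> eth1
  163.199.96.0/19 (163.199.96.0 - 163.199.127.255) -> eth0
More-specific entries that do NOT match:
  163.199.96.184/30 (163.199.96.184 - 163.199.96.187) does not contain 163.199.96.189
  163.199.96.156/30 (163.199.96.156 - 163.199.96.159) does not contain 163.199.96.189
  163.199.96.192/26 (163.199.96.192 - 163.199.96.255) does not contain 163.199.96.189
  163.199.96.0/26 (163.199.96.0 - 163.199.96.63) does not contain 163.199.96.189
  163.199.64.0/21 (163.199.64.0 - 163.199.71.255) does not contain 163.199.96.189
Longest matching prefix is /19 -> interface eth0.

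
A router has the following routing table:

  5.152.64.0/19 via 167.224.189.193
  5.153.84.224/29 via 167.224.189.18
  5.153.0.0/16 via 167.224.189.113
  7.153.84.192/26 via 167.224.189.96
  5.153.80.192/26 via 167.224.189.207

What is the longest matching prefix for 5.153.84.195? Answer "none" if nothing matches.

5.153.0.0/16

Entries matching 5.153.84.195:
  5.153.0.0/16 (5.153.0.0 - 5.153.255.255)
Most specific is 5.153.0.0/16.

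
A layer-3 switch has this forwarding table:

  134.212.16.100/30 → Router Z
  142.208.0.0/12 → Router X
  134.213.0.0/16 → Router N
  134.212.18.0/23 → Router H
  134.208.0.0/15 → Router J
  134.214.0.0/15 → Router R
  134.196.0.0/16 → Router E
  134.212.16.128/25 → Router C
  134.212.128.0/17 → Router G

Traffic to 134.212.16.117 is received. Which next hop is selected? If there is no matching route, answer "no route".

no route

No entry's prefix contains 134.212.16.117; there is no default route.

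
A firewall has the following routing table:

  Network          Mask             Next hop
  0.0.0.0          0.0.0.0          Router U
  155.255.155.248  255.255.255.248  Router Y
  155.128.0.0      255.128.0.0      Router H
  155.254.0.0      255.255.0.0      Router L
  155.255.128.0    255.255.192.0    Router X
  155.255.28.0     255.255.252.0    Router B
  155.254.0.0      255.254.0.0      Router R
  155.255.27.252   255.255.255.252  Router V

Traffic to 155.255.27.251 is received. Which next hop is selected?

Router R

Routes whose prefix contains 155.255.27.251:
  0.0.0.0/0 (default, matches everything) -> Router U
  155.128.0.0/9 (155.128.0.0 - 155.255.255.255) -> Router H
  155.254.0.0/15 (155.254.0.0 - 155.255.255.255) -> Router R
More-specific entries that do NOT match:
  155.255.27.252/30 (155.255.27.252 - 155.255.27.255) does not contain 155.255.27.251
  155.255.155.248/29 (155.255.155.248 - 155.255.155.255) does not contain 155.255.27.251
  155.255.28.0/22 (155.255.28.0 - 155.255.31.255) does not contain 155.255.27.251
  155.255.128.0/18 (155.255.128.0 - 155.255.191.255) does not contain 155.255.27.251
  155.254.0.0/16 (155.254.0.0 - 155.254.255.255) does not contain 155.255.27.251
Longest matching prefix is /15 -> next hop Router R.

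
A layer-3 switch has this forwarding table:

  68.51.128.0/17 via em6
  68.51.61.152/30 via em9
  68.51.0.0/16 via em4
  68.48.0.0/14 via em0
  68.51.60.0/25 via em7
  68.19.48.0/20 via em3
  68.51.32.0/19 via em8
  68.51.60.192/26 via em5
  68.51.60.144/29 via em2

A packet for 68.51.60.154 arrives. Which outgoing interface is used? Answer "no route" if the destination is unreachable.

em8

Routes whose prefix contains 68.51.60.154:
  68.48.0.0/14 (68.48.0.0 - 68.51.255.255) -> em0
  68.51.0.0/16 (68.51.0.0 - 68.51.255.255) -> em4
  68.51.32.0/19 (68.51.32.0 - 68.51.63.255) -> em8
More-specific entries that do NOT match:
  68.51.61.152/30 (68.51.61.152 - 68.51.61.155) does not contain 68.51.60.154
  68.51.60.144/29 (68.51.60.144 - 68.51.60.151) does not contain 68.51.60.154
  68.51.60.192/26 (68.51.60.192 - 68.51.60.255) does not contain 68.51.60.154
  68.51.60.0/25 (68.51.60.0 - 68.51.60.127) does not contain 68.51.60.154
  68.19.48.0/20 (68.19.48.0 - 68.19.63.255) does not contain 68.51.60.154
Longest matching prefix is /19 -> interface em8.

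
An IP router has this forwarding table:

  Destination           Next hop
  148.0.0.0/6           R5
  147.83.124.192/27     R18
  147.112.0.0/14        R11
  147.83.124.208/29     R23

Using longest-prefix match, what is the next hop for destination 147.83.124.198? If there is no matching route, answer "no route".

R18

Routes whose prefix contains 147.83.124.198:
  147.83.124.192/27 (147.83.124.192 - 147.83.124.223) -> R18
More-specific entries that do NOT match:
  147.83.124.208/29 (147.83.124.208 - 147.83.124.215) does not contain 147.83.124.198
Longest matching prefix is /27 -> next hop R18.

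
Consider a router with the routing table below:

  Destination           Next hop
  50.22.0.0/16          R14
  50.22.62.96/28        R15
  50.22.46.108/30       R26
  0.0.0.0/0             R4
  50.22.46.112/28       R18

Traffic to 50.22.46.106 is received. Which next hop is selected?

Routes whose prefix contains 50.22.46.106:
  0.0.0.0/0 (default, matches everything) -> R4
  50.22.0.0/16 (50.22.0.0 - 50.22.255.255) -> R14
More-specific entries that do NOT match:
  50.22.46.108/30 (50.22.46.108 - 50.22.46.111) does not contain 50.22.46.106
  50.22.62.96/28 (50.22.62.96 - 50.22.62.111) does not contain 50.22.46.106
  50.22.46.112/28 (50.22.46.112 - 50.22.46.127) does not contain 50.22.46.106
Longest matching prefix is /16 -> next hop R14.

R14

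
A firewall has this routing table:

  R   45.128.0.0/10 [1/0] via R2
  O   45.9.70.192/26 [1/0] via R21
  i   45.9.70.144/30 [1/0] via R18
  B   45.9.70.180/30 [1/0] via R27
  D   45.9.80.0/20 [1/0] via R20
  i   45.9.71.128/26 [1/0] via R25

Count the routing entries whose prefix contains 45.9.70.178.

0

No listed prefix contains 45.9.70.178.
Total matching entries: 0.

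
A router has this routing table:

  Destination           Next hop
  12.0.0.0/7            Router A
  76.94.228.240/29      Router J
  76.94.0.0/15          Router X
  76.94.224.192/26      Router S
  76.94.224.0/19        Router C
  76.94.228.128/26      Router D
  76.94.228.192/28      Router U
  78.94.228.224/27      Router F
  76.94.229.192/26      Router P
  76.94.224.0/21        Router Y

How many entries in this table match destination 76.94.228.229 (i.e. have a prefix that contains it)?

3

Prefixes containing 76.94.228.229:
  76.94.0.0/15 (76.94.0.0 - 76.95.255.255)
  76.94.224.0/19 (76.94.224.0 - 76.94.255.255)
  76.94.224.0/21 (76.94.224.0 - 76.94.231.255)
Total matching entries: 3.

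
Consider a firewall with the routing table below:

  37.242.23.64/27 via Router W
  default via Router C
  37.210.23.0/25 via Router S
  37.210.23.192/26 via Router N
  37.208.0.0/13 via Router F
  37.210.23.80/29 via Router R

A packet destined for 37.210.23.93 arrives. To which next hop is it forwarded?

Routes whose prefix contains 37.210.23.93:
  0.0.0.0/0 (default, matches everything) -> Router C
  37.208.0.0/13 (37.208.0.0 - 37.215.255.255) -> Router F
  37.210.23.0/25 (37.210.23.0 - 37.210.23.127) -> Router S
More-specific entries that do NOT match:
  37.210.23.80/29 (37.210.23.80 - 37.210.23.87) does not contain 37.210.23.93
  37.242.23.64/27 (37.242.23.64 - 37.242.23.95) does not contain 37.210.23.93
  37.210.23.192/26 (37.210.23.192 - 37.210.23.255) does not contain 37.210.23.93
Longest matching prefix is /25 -> next hop Router S.

Router S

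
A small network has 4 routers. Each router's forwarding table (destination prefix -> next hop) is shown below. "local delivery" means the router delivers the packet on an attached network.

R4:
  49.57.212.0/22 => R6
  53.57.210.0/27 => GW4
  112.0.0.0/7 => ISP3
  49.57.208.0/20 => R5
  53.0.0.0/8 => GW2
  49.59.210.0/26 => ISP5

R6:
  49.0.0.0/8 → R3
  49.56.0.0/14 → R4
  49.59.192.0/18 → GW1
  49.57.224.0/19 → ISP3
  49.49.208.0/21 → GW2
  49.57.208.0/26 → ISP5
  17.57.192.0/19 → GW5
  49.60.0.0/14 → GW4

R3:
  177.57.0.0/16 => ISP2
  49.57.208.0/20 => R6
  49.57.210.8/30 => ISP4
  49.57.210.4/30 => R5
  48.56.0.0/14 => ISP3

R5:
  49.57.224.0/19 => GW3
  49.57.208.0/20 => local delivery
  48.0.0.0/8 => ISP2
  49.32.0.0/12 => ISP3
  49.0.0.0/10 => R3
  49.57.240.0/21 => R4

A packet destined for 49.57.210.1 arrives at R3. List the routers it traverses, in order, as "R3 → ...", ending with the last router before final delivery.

R3 → R6 → R4 → R5

At R3: longest match for 49.57.210.1 is 49.57.208.0/20 -> R6
At R6: longest match for 49.57.210.1 is 49.56.0.0/14 -> R4
At R4: longest match for 49.57.210.1 is 49.57.208.0/20 -> R5
At R5: longest match for 49.57.210.1 is 49.57.208.0/20 -> local delivery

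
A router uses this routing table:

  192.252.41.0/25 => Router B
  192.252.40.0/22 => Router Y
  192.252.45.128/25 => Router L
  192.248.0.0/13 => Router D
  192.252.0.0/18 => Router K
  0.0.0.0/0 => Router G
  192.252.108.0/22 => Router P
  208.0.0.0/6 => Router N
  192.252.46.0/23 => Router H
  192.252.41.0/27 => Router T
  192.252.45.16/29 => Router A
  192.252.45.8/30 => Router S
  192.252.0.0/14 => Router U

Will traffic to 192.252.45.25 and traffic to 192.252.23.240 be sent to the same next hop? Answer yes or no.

192.252.45.25: longest match 192.252.0.0/18 -> Router K
192.252.23.240: longest match 192.252.0.0/18 -> Router K

yes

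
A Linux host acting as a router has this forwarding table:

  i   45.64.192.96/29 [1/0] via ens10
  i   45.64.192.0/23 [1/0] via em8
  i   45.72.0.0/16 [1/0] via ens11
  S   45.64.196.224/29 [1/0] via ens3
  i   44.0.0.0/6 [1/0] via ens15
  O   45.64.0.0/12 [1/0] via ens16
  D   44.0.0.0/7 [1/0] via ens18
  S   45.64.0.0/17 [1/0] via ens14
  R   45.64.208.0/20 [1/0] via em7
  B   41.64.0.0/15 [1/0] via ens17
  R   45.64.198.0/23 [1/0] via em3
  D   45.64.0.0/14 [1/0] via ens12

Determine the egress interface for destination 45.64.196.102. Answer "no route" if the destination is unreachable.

Routes whose prefix contains 45.64.196.102:
  44.0.0.0/6 (44.0.0.0 - 47.255.255.255) -> ens15
  44.0.0.0/7 (44.0.0.0 - 45.255.255.255) -> ens18
  45.64.0.0/12 (45.64.0.0 - 45.79.255.255) -> ens16
  45.64.0.0/14 (45.64.0.0 - 45.67.255.255) -> ens12
More-specific entries that do NOT match:
  45.64.192.96/29 (45.64.192.96 - 45.64.192.103) does not contain 45.64.196.102
  45.64.196.224/29 (45.64.196.224 - 45.64.196.231) does not contain 45.64.196.102
  45.64.192.0/23 (45.64.192.0 - 45.64.193.255) does not contain 45.64.196.102
  45.64.198.0/23 (45.64.198.0 - 45.64.199.255) does not contain 45.64.196.102
  45.64.208.0/20 (45.64.208.0 - 45.64.223.255) does not contain 45.64.196.102
  45.64.0.0/17 (45.64.0.0 - 45.64.127.255) does not contain 45.64.196.102
  45.72.0.0/16 (45.72.0.0 - 45.72.255.255) does not contain 45.64.196.102
  41.64.0.0/15 (41.64.0.0 - 41.65.255.255) does not contain 45.64.196.102
Longest matching prefix is /14 -> interface ens12.

ens12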